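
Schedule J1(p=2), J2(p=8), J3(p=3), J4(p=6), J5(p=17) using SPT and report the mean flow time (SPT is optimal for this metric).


SPT order: J1 → J3 → J4 → J2 → J5
Completion times:
  J1: C=2
  J3: C=5
  J4: C=11
  J2: C=19
  J5: C=36
Sum = 73, n = 5
Mean flow = 73/5
= 14.60


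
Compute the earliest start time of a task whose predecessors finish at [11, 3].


ES = max of all predecessor completion times
Predecessors: [11, 3]
ES = max(11, 3)
= 11


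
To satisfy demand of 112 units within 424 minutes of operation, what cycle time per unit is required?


Cycle time = available time / demand
= 424 / 112
= 3.79 min/unit


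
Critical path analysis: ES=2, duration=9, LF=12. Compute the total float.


EF = ES + duration = 2 + 9 = 11
LS = LF - duration = 12 - 9 = 3
Total Float = LF - EF = 12 - 11
(or LS - ES = 3 - 2)
= 1


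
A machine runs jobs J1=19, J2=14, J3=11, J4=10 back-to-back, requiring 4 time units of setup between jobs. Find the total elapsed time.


Makespan = Σ processing + (n-1) × setup
= (19 + 14 + 11 + 10) + (4-1)×4
= 54 + 12
= 66 time units


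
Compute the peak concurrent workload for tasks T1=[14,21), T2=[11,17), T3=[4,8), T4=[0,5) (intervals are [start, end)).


Check each time point for overlaps:
  t=4: 2 tasks active (T3, T4)
Max concurrent = 2


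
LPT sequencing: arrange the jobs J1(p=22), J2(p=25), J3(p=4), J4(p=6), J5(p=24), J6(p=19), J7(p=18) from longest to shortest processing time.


LPT: sort by longest processing time first
  J2: p=25
  J5: p=24
  J1: p=22
  J6: p=19
  J7: p=18
  J4: p=6
  J3: p=4
Order: J2 → J5 → J1 → J6 → J7 → J4 → J3


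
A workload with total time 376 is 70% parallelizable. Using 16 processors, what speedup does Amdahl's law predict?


Amdahl's law: T_p = T × ((1-p) + p/N)
= 376 × ((1-0.7) + 0.7/16)
= 376 × (0.30 + 0.0437)
= 376 × 0.3438
= 129.25
Speedup = 376/129.25
= 2.91×


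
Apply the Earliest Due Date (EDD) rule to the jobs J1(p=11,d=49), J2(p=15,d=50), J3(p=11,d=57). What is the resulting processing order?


EDD: sort by earliest due date
  J1: d=49, p=11
  J2: d=50, p=15
  J3: d=57, p=11
Order: J1 → J2 → J3


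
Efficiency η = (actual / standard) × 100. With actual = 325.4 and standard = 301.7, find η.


Efficiency = (actual / standard) × 100
= (325.4 / 301.7) × 100
= 107.9%


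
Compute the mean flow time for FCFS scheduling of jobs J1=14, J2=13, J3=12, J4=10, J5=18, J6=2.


Completion times:
  J1: completes at 14
  J2: completes at 27
  J3: completes at 39
  J4: completes at 49
  J5: completes at 67
  J6: completes at 69
Sum = 265
Average = 265/6
= 44.17


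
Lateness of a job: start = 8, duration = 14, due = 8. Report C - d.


Completion = 8 + 14 = 22
Lateness = C - d = 22 - 8
= 14


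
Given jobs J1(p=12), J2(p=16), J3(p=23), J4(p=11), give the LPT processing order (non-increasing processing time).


LPT: sort by longest processing time first
  J3: p=23
  J2: p=16
  J1: p=12
  J4: p=11
Order: J3 → J2 → J1 → J4


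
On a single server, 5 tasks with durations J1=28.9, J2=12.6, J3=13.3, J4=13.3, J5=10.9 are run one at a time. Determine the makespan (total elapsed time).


Sequential makespan: sum all processing times
= 28.9 + 12.6 + 13.3 + 13.3 + 10.9
= 79.0 time units


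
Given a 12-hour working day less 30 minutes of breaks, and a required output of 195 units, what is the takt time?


Available = 12×60 - 30 = 690 min
Takt time = 690 / 195
= 3.54 min/unit


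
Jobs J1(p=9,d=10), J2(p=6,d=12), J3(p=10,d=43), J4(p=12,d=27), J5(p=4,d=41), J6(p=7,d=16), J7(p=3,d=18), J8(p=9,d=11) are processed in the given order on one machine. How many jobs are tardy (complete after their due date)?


Completion vs due date:
  J1: C=9, d=10 → on time
  J2: C=15, d=12 → TARDY
  J3: C=25, d=43 → on time
  J4: C=37, d=27 → TARDY
  J5: C=41, d=41 → on time
  J6: C=48, d=16 → TARDY
  J7: C=51, d=18 → TARDY
  J8: C=60, d=11 → TARDY
Tardy jobs: J2, J4, J6, J7, J8
Count = 5


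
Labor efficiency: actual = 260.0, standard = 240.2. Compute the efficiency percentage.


Efficiency = (actual / standard) × 100
= (260.0 / 240.2) × 100
= 108.2%


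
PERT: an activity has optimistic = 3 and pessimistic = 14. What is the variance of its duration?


σ² = ((p - o) / 6)² = (p - o)² / 36
= (14 - 3)² / 36
= 11² / 36
= 121 / 36
= 3.3611


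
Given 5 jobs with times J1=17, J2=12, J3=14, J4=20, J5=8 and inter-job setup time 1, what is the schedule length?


Makespan = Σ processing + (n-1) × setup
= (17 + 12 + 14 + 20 + 8) + (5-1)×1
= 71 + 4
= 75 time units


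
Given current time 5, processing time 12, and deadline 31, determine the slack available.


Slack = due - current_time - processing
= 31 - 5 - 12
= 14


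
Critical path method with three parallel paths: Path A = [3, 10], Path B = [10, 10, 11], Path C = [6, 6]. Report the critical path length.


Path A: 3 + 10 = 13
Path B: 10 + 10 + 11 = 31
Path C: 6 + 6 = 12
Critical path = longest = max(13, 31, 12)
= 31 (Path B)


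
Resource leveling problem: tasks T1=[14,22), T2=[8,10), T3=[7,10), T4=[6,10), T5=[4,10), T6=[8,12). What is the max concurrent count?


Check each time point for overlaps:
  t=8: 5 tasks active (T2, T3, T4, T5, T6)
Max concurrent = 5


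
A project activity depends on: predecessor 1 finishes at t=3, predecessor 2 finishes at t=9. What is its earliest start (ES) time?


ES = max of all predecessor completion times
Predecessors: [3, 9]
ES = max(3, 9)
= 9


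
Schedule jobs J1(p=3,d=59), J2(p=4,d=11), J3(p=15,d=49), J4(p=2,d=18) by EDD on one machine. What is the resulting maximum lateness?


EDD order: J2 → J4 → J3 → J1
Completion and lateness:
  J2: C=4, d=11, L=4-11=-7
  J4: C=6, d=18, L=6-18=-12
  J3: C=21, d=49, L=21-49=-28
  J1: C=24, d=59, L=24-59=-35
Lmax = max(-7, -12, -28, -35)
= -7


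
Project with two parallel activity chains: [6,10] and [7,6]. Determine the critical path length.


Path A: 6 + 10 = 16
Path B: 7 + 6 = 13
Critical path = longest = max(16, 13)
= 16 (Path A)


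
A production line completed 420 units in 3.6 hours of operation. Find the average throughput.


Throughput = units / time
= 420 / 3.6
= 116.7 units/hour


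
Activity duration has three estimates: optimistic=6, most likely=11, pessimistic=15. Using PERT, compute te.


te = (o + 4m + p) / 6
= (6 + 4×11 + 15) / 6
= (6 + 44 + 15) / 6
= 65 / 6
= 10.83


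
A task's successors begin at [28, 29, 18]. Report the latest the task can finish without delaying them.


LF = min of all successor start times
Successors start at: [28, 29, 18]
LF = min(28, 29, 18)
= 18


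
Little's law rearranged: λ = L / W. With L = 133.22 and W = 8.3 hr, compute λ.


Little's law: L = λW → λ = L / W
= 133.22 / 8.3
= 16.05 per hour


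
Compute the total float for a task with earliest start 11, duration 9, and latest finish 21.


EF = ES + duration = 11 + 9 = 20
LS = LF - duration = 21 - 9 = 12
Total Float = LF - EF = 21 - 20
(or LS - ES = 12 - 11)
= 1


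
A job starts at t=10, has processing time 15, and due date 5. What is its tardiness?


Completion = start + processing = 10 + 15 = 25
Tardiness = max(0, C - d) = max(0, 25 - 5)
= max(0, 20)
= 20


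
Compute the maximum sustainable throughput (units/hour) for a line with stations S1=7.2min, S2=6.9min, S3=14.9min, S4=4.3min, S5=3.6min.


Bottleneck = longest station time
Station times: [7.2, 6.9, 14.9, 4.3, 3.6]
Max = 14.9 min
Rate = 60 / 14.9
= 4.03 units/hour (bottleneck: 14.9min)


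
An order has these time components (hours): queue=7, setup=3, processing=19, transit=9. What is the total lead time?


Lead time = queue + setup + processing + transit
= 7 + 3 + 19 + 9
= 38 hours


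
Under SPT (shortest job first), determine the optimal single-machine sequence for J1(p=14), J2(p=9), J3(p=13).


SPT: sort by shortest processing time
  J2: p=9
  J3: p=13
  J1: p=14
Order: J2 → J3 → J1


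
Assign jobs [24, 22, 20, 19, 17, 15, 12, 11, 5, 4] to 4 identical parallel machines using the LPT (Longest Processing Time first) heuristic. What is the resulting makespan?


Jobs (LPT sorted): [24, 22, 20, 19, 17, 15, 12, 11, 5, 4]
Machines: 4
  J=24 → Machine 1 (load: 0+24=24)
  J=22 → Machine 2 (load: 0+22=22)
  J=20 → Machine 3 (load: 0+20=20)
  J=19 → Machine 4 (load: 0+19=19)
  J=17 → Machine 4 (load: 19+17=36)
  J=15 → Machine 3 (load: 20+15=35)
  J=12 → Machine 2 (load: 22+12=34)
  J=11 → Machine 1 (load: 24+11=35)
  J=5 → Machine 2 (load: 34+5=39)
  J=4 → Machine 1 (load: 35+4=39)
Machine loads: [39, 39, 35, 36]
Makespan = max = 39 time units


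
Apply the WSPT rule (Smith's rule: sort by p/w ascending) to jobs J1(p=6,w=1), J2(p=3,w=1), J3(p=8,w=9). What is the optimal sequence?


WSPT (Smith's rule): sort by p/w ascending
  J3: p/w = 8/9 = 0.889
  J2: p/w = 3/1 = 3.000
  J1: p/w = 6/1 = 6.000
Order: J3 → J2 → J1


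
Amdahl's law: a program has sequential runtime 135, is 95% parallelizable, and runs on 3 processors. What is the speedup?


Amdahl's law: T_p = T × ((1-p) + p/N)
= 135 × ((1-0.95) + 0.95/3)
= 135 × (0.05 + 0.3167)
= 135 × 0.3667
= 49.50
Speedup = 135/49.50
= 2.73×


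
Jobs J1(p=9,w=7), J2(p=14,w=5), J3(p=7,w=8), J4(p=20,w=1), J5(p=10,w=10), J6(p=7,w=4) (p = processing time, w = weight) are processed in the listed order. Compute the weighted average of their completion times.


Completion times:
  J1: C=9, w×C=7×9=63
  J2: C=23, w×C=5×23=115
  J3: C=30, w×C=8×30=240
  J4: C=50, w×C=1×50=50
  J5: C=60, w×C=10×60=600
  J6: C=67, w×C=4×67=268
Sum w×C = 1336
Sum w = 35
Weighted avg = 1336/35
= 38.17


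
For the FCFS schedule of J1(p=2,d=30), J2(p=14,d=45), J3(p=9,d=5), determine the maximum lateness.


Lateness per job (L = C - d):
  J1: C=2, d=30, L=-28
  J2: C=16, d=45, L=-29
  J3: C=25, d=5, L=20
Lmax = max(-28, -29, 20)
= 20


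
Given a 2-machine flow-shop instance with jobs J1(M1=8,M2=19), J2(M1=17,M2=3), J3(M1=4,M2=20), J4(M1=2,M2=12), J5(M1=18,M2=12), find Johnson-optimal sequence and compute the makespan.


Johnson's rule:
Group 1 (M1≤M2, sort by M1): ['J4', 'J3', 'J1']
Group 2 (M1>M2, sort desc M2): ['J5', 'J2']
Sequence: J4 → J3 → J1 → J5 → J2
Makespan calculation:
  J4: M1 done=2, M2 done=14
  J3: M1 done=6, M2 done=34
  J1: M1 done=14, M2 done=53
  J5: M1 done=32, M2 done=65
  J2: M1 done=49, M2 done=68
= Sequence: J4 → J3 → J1 → J5 → J2, Makespan: 68


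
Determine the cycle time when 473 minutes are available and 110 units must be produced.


Cycle time = available time / demand
= 473 / 110
= 4.30 min/unit


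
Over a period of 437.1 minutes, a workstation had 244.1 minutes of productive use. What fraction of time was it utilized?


Utilization = busy / total × 100
= 244.1 / 437.1 × 100
= 55.8%


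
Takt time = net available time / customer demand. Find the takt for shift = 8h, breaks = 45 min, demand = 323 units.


Available = 8×60 - 45 = 435 min
Takt time = 435 / 323
= 1.35 min/unit


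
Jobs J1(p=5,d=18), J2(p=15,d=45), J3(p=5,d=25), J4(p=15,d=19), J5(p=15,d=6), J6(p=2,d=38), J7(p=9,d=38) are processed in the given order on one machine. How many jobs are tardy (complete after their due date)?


Completion vs due date:
  J1: C=5, d=18 → on time
  J2: C=20, d=45 → on time
  J3: C=25, d=25 → on time
  J4: C=40, d=19 → TARDY
  J5: C=55, d=6 → TARDY
  J6: C=57, d=38 → TARDY
  J7: C=66, d=38 → TARDY
Tardy jobs: J4, J5, J6, J7
Count = 4


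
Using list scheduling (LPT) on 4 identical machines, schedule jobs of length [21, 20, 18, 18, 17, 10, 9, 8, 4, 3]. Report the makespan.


Jobs (LPT sorted): [21, 20, 18, 18, 17, 10, 9, 8, 4, 3]
Machines: 4
  J=21 → Machine 1 (load: 0+21=21)
  J=20 → Machine 2 (load: 0+20=20)
  J=18 → Machine 3 (load: 0+18=18)
  J=18 → Machine 4 (load: 0+18=18)
  J=17 → Machine 3 (load: 18+17=35)
  J=10 → Machine 4 (load: 18+10=28)
  J=9 → Machine 2 (load: 20+9=29)
  J=8 → Machine 1 (load: 21+8=29)
  J=4 → Machine 4 (load: 28+4=32)
  J=3 → Machine 1 (load: 29+3=32)
Machine loads: [32, 29, 35, 32]
Makespan = max = 35 time units


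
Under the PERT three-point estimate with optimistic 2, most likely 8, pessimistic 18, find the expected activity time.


te = (o + 4m + p) / 6
= (2 + 4×8 + 18) / 6
= (2 + 32 + 18) / 6
= 52 / 6
= 8.67


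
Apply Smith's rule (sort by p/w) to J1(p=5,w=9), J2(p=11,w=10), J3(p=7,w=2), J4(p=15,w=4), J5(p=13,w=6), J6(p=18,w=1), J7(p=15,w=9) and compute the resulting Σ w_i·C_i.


WSPT order (by p/w): J1 → J2 → J7 → J5 → J3 → J4 → J6
  J1: C=5, w·C=9×5=45
  J2: C=16, w·C=10×16=160
  J7: C=31, w·C=9×31=279
  J5: C=44, w·C=6×44=264
  J3: C=51, w·C=2×51=102
  J4: C=66, w·C=4×66=264
  J6: C=84, w·C=1×84=84
Σ w·C = 1198
= 1198


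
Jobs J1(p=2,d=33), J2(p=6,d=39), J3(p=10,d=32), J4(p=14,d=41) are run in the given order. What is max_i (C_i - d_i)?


Lateness per job (L = C - d):
  J1: C=2, d=33, L=-31
  J2: C=8, d=39, L=-31
  J3: C=18, d=32, L=-14
  J4: C=32, d=41, L=-9
Lmax = max(-31, -31, -14, -9)
= -9


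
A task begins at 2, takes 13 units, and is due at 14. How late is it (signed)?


Completion = 2 + 13 = 15
Lateness = C - d = 15 - 14
= 1


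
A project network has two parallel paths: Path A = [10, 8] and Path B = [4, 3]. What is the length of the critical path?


Path A: 10 + 8 = 18
Path B: 4 + 3 = 7
Critical path = longest = max(18, 7)
= 18 (Path A)


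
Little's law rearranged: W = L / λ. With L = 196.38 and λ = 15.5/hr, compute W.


Little's law: L = λW → W = L / λ
= 196.38 / 15.5
= 12.67 hours


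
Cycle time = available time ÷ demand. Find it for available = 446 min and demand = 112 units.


Cycle time = available time / demand
= 446 / 112
= 3.98 min/unit


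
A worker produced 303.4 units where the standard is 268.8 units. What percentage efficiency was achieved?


Efficiency = (actual / standard) × 100
= (303.4 / 268.8) × 100
= 112.9%


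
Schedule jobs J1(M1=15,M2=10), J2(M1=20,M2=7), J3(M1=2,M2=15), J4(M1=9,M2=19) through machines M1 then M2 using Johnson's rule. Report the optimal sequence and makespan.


Johnson's rule:
Group 1 (M1≤M2, sort by M1): ['J3', 'J4']
Group 2 (M1>M2, sort desc M2): ['J1', 'J2']
Sequence: J3 → J4 → J1 → J2
Makespan calculation:
  J3: M1 done=2, M2 done=17
  J4: M1 done=11, M2 done=36
  J1: M1 done=26, M2 done=46
  J2: M1 done=46, M2 done=53
= Sequence: J3 → J4 → J1 → J2, Makespan: 53


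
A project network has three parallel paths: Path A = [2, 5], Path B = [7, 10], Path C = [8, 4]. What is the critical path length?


Path A: 2 + 5 = 7
Path B: 7 + 10 = 17
Path C: 8 + 4 = 12
Critical path = longest = max(7, 17, 12)
= 17 (Path B)


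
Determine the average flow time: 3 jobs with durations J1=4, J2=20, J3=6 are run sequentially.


Completion times:
  J1: completes at 4
  J2: completes at 24
  J3: completes at 30
Sum = 58
Average = 58/3
= 19.33


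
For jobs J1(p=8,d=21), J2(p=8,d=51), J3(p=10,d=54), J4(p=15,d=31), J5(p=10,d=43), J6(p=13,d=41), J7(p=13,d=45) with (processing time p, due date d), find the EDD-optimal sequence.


EDD: sort by earliest due date
  J1: d=21, p=8
  J4: d=31, p=15
  J6: d=41, p=13
  J5: d=43, p=10
  J7: d=45, p=13
  J2: d=51, p=8
  J3: d=54, p=10
Order: J1 → J4 → J6 → J5 → J7 → J2 → J3


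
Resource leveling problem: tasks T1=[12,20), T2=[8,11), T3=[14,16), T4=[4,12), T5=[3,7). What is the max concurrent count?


Check each time point for overlaps:
  t=4: 2 tasks active (T4, T5)
Max concurrent = 2


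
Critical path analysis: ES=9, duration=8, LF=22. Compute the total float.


EF = ES + duration = 9 + 8 = 17
LS = LF - duration = 22 - 8 = 14
Total Float = LF - EF = 22 - 17
(or LS - ES = 14 - 9)
= 5


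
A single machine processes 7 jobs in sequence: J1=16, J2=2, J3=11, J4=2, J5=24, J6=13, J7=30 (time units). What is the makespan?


Sequential makespan: sum all processing times
= 16 + 2 + 11 + 2 + 24 + 13 + 30
= 98 time units


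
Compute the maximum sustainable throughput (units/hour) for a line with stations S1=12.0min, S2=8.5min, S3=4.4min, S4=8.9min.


Bottleneck = longest station time
Station times: [12.0, 8.5, 4.4, 8.9]
Max = 12.0 min
Rate = 60 / 12.0
= 5.00 units/hour (bottleneck: 12.0min)


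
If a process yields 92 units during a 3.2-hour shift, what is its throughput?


Throughput = units / time
= 92 / 3.2
= 28.8 units/hour


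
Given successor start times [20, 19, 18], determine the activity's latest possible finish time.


LF = min of all successor start times
Successors start at: [20, 19, 18]
LF = min(20, 19, 18)
= 18


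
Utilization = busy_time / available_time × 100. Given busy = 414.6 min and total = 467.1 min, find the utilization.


Utilization = busy / total × 100
= 414.6 / 467.1 × 100
= 88.8%


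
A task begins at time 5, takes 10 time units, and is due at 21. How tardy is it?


Completion = start + processing = 5 + 10 = 15
Tardiness = max(0, C - d) = max(0, 15 - 21)
= max(0, -6)
= 0


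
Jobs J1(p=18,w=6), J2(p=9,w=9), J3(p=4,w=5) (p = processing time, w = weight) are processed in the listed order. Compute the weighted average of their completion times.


Completion times:
  J1: C=18, w×C=6×18=108
  J2: C=27, w×C=9×27=243
  J3: C=31, w×C=5×31=155
Sum w×C = 506
Sum w = 20
Weighted avg = 506/20
= 25.30


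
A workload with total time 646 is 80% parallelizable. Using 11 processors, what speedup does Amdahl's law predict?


Amdahl's law: T_p = T × ((1-p) + p/N)
= 646 × ((1-0.8) + 0.8/11)
= 646 × (0.20 + 0.0727)
= 646 × 0.2727
= 176.18
Speedup = 646/176.18
= 3.67×


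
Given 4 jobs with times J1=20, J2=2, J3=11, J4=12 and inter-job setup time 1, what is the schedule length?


Makespan = Σ processing + (n-1) × setup
= (20 + 2 + 11 + 12) + (4-1)×1
= 45 + 3
= 48 time units


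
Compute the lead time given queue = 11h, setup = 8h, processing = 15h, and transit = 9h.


Lead time = queue + setup + processing + transit
= 11 + 8 + 15 + 9
= 43 hours


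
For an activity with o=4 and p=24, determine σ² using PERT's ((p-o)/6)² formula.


σ² = ((p - o) / 6)² = (p - o)² / 36
= (24 - 4)² / 36
= 20² / 36
= 400 / 36
= 11.1111


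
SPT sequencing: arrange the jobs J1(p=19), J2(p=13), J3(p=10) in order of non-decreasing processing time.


SPT: sort by shortest processing time
  J3: p=10
  J2: p=13
  J1: p=19
Order: J3 → J2 → J1


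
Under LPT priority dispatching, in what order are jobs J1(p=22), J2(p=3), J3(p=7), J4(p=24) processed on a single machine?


LPT: sort by longest processing time first
  J4: p=24
  J1: p=22
  J3: p=7
  J2: p=3
Order: J4 → J1 → J3 → J2


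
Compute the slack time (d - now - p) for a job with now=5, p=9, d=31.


Slack = due - current_time - processing
= 31 - 5 - 9
= 17


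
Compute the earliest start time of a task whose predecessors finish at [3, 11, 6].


ES = max of all predecessor completion times
Predecessors: [3, 11, 6]
ES = max(3, 11, 6)
= 11


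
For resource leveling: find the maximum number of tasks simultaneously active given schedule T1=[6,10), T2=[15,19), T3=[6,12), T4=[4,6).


Check each time point for overlaps:
  t=6: 2 tasks active (T1, T3)
Max concurrent = 2


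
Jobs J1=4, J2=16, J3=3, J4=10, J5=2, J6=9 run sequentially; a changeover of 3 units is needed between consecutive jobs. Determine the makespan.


Makespan = Σ processing + (n-1) × setup
= (4 + 16 + 3 + 10 + 2 + 9) + (6-1)×3
= 44 + 15
= 59 time units


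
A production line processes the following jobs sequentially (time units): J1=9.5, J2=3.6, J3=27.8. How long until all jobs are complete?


Sequential makespan: sum all processing times
= 9.5 + 3.6 + 27.8
= 40.9 time units


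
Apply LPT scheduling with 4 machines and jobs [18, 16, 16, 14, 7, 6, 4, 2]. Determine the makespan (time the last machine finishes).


Jobs (LPT sorted): [18, 16, 16, 14, 7, 6, 4, 2]
Machines: 4
  J=18 → Machine 1 (load: 0+18=18)
  J=16 → Machine 2 (load: 0+16=16)
  J=16 → Machine 3 (load: 0+16=16)
  J=14 → Machine 4 (load: 0+14=14)
  J=7 → Machine 4 (load: 14+7=21)
  J=6 → Machine 2 (load: 16+6=22)
  J=4 → Machine 3 (load: 16+4=20)
  J=2 → Machine 1 (load: 18+2=20)
Machine loads: [20, 22, 20, 21]
Makespan = max = 22 time units


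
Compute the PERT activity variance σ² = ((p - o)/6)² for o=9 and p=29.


σ² = ((p - o) / 6)² = (p - o)² / 36
= (29 - 9)² / 36
= 20² / 36
= 400 / 36
= 11.1111


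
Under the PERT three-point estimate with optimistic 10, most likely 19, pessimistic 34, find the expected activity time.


te = (o + 4m + p) / 6
= (10 + 4×19 + 34) / 6
= (10 + 76 + 34) / 6
= 120 / 6
= 20.00


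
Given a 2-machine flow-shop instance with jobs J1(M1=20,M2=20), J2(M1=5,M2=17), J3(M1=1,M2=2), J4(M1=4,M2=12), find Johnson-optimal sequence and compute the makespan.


Johnson's rule:
Group 1 (M1≤M2, sort by M1): ['J3', 'J4', 'J2', 'J1']
Group 2 (M1>M2, sort desc M2): []
Sequence: J3 → J4 → J2 → J1
Makespan calculation:
  J3: M1 done=1, M2 done=3
  J4: M1 done=5, M2 done=17
  J2: M1 done=10, M2 done=34
  J1: M1 done=30, M2 done=54
= Sequence: J3 → J4 → J2 → J1, Makespan: 54


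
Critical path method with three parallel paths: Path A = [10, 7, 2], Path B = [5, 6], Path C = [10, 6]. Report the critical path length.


Path A: 10 + 7 + 2 = 19
Path B: 5 + 6 = 11
Path C: 10 + 6 = 16
Critical path = longest = max(19, 11, 16)
= 19 (Path A)


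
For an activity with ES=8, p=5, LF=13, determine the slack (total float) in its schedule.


EF = ES + duration = 8 + 5 = 13
LS = LF - duration = 13 - 5 = 8
Total Float = LF - EF = 13 - 13
(or LS - ES = 8 - 8)
= 0


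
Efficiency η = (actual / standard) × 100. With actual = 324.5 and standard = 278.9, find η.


Efficiency = (actual / standard) × 100
= (324.5 / 278.9) × 100
= 116.3%


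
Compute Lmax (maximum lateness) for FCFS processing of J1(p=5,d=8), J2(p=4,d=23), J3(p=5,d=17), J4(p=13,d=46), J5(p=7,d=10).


Lateness per job (L = C - d):
  J1: C=5, d=8, L=-3
  J2: C=9, d=23, L=-14
  J3: C=14, d=17, L=-3
  J4: C=27, d=46, L=-19
  J5: C=34, d=10, L=24
Lmax = max(-3, -14, -3, -19, 24)
= 24


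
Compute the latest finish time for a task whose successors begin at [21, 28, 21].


LF = min of all successor start times
Successors start at: [21, 28, 21]
LF = min(21, 28, 21)
= 21


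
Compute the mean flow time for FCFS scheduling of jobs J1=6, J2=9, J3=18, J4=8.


Completion times:
  J1: completes at 6
  J2: completes at 15
  J3: completes at 33
  J4: completes at 41
Sum = 95
Average = 95/4
= 23.75


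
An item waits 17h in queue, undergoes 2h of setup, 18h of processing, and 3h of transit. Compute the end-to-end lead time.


Lead time = queue + setup + processing + transit
= 17 + 2 + 18 + 3
= 40 hours


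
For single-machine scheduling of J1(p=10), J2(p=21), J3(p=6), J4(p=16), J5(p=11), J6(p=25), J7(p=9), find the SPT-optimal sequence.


SPT: sort by shortest processing time
  J3: p=6
  J7: p=9
  J1: p=10
  J5: p=11
  J4: p=16
  J2: p=21
  J6: p=25
Order: J3 → J7 → J1 → J5 → J4 → J2 → J6


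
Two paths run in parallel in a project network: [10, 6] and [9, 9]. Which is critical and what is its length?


Path A: 10 + 6 = 16
Path B: 9 + 9 = 18
Critical path = longest = max(16, 18)
= 18 (Path B)


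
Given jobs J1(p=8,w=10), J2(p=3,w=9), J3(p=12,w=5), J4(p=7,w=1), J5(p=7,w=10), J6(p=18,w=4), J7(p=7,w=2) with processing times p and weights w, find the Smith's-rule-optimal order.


WSPT (Smith's rule): sort by p/w ascending
  J2: p/w = 3/9 = 0.333
  J5: p/w = 7/10 = 0.700
  J1: p/w = 8/10 = 0.800
  J3: p/w = 12/5 = 2.400
  J7: p/w = 7/2 = 3.500
  J6: p/w = 18/4 = 4.500
  J4: p/w = 7/1 = 7.000
Order: J2 → J5 → J1 → J3 → J7 → J6 → J4


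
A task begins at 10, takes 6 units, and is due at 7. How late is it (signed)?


Completion = 10 + 6 = 16
Lateness = C - d = 16 - 7
= 9


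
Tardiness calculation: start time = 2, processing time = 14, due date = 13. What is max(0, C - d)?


Completion = start + processing = 2 + 14 = 16
Tardiness = max(0, C - d) = max(0, 16 - 13)
= max(0, 3)
= 3


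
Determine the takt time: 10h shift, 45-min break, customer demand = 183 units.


Available = 10×60 - 45 = 555 min
Takt time = 555 / 183
= 3.03 min/unit


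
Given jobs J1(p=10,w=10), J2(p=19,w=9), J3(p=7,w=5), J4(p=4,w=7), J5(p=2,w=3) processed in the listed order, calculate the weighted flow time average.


Completion times:
  J1: C=10, w×C=10×10=100
  J2: C=29, w×C=9×29=261
  J3: C=36, w×C=5×36=180
  J4: C=40, w×C=7×40=280
  J5: C=42, w×C=3×42=126
Sum w×C = 947
Sum w = 34
Weighted avg = 947/34
= 27.85


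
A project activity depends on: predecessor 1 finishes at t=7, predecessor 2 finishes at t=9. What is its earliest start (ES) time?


ES = max of all predecessor completion times
Predecessors: [7, 9]
ES = max(7, 9)
= 9


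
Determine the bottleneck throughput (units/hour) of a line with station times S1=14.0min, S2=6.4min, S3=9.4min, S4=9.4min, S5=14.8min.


Bottleneck = longest station time
Station times: [14.0, 6.4, 9.4, 9.4, 14.8]
Max = 14.8 min
Rate = 60 / 14.8
= 4.05 units/hour (bottleneck: 14.8min)


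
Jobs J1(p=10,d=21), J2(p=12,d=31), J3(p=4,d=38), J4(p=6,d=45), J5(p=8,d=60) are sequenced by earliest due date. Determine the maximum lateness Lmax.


EDD order: J1 → J2 → J3 → J4 → J5
Completion and lateness:
  J1: C=10, d=21, L=10-21=-11
  J2: C=22, d=31, L=22-31=-9
  J3: C=26, d=38, L=26-38=-12
  J4: C=32, d=45, L=32-45=-13
  J5: C=40, d=60, L=40-60=-20
Lmax = max(-11, -9, -12, -13, -20)
= -9


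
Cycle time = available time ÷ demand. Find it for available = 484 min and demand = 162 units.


Cycle time = available time / demand
= 484 / 162
= 2.99 min/unit


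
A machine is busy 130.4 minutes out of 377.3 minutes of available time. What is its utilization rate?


Utilization = busy / total × 100
= 130.4 / 377.3 × 100
= 34.6%


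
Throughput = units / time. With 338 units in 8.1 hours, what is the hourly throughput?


Throughput = units / time
= 338 / 8.1
= 41.7 units/hour


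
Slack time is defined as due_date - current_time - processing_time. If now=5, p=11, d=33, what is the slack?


Slack = due - current_time - processing
= 33 - 5 - 11
= 17


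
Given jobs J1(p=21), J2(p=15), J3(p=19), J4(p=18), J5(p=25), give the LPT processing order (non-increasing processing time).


LPT: sort by longest processing time first
  J5: p=25
  J1: p=21
  J3: p=19
  J4: p=18
  J2: p=15
Order: J5 → J1 → J3 → J4 → J2


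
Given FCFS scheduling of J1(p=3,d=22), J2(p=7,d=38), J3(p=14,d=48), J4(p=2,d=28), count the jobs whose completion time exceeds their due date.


Completion vs due date:
  J1: C=3, d=22 → on time
  J2: C=10, d=38 → on time
  J3: C=24, d=48 → on time
  J4: C=26, d=28 → on time
Tardy jobs: none
Count = 0


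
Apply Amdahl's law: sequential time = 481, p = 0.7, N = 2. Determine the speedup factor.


Amdahl's law: T_p = T × ((1-p) + p/N)
= 481 × ((1-0.7) + 0.7/2)
= 481 × (0.30 + 0.3500)
= 481 × 0.6500
= 312.65
Speedup = 481/312.65
= 1.54×


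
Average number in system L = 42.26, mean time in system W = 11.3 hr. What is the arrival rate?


Little's law: L = λW → λ = L / W
= 42.26 / 11.3
= 3.74 per hour


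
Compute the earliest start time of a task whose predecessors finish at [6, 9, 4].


ES = max of all predecessor completion times
Predecessors: [6, 9, 4]
ES = max(6, 9, 4)
= 9


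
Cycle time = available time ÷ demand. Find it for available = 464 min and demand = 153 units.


Cycle time = available time / demand
= 464 / 153
= 3.03 min/unit


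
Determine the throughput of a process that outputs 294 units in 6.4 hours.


Throughput = units / time
= 294 / 6.4
= 45.9 units/hour


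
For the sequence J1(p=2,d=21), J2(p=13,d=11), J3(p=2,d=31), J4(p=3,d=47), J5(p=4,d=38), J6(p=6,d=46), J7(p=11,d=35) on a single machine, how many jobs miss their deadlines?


Completion vs due date:
  J1: C=2, d=21 → on time
  J2: C=15, d=11 → TARDY
  J3: C=17, d=31 → on time
  J4: C=20, d=47 → on time
  J5: C=24, d=38 → on time
  J6: C=30, d=46 → on time
  J7: C=41, d=35 → TARDY
Tardy jobs: J2, J7
Count = 2


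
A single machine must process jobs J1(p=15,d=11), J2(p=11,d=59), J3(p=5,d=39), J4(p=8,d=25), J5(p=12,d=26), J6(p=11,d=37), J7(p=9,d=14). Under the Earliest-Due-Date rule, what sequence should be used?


EDD: sort by earliest due date
  J1: d=11, p=15
  J7: d=14, p=9
  J4: d=25, p=8
  J5: d=26, p=12
  J6: d=37, p=11
  J3: d=39, p=5
  J2: d=59, p=11
Order: J1 → J7 → J4 → J5 → J6 → J3 → J2


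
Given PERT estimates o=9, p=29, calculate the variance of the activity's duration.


σ² = ((p - o) / 6)² = (p - o)² / 36
= (29 - 9)² / 36
= 20² / 36
= 400 / 36
= 11.1111


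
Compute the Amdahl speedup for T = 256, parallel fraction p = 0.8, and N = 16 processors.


Amdahl's law: T_p = T × ((1-p) + p/N)
= 256 × ((1-0.8) + 0.8/16)
= 256 × (0.20 + 0.0500)
= 256 × 0.2500
= 64.00
Speedup = 256/64.00
= 4.00×


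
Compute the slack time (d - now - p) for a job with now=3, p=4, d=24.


Slack = due - current_time - processing
= 24 - 3 - 4
= 17


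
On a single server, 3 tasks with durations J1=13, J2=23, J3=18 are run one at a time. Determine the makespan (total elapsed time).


Sequential makespan: sum all processing times
= 13 + 23 + 18
= 54 time units


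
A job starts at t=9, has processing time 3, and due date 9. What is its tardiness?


Completion = start + processing = 9 + 3 = 12
Tardiness = max(0, C - d) = max(0, 12 - 9)
= max(0, 3)
= 3


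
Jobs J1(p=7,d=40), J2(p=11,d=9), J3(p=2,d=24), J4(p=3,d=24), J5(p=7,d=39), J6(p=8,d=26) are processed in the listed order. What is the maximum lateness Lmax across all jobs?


Lateness per job (L = C - d):
  J1: C=7, d=40, L=-33
  J2: C=18, d=9, L=9
  J3: C=20, d=24, L=-4
  J4: C=23, d=24, L=-1
  J5: C=30, d=39, L=-9
  J6: C=38, d=26, L=12
Lmax = max(-33, 9, -4, -1, -9, 12)
= 12


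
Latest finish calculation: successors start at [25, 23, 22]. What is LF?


LF = min of all successor start times
Successors start at: [25, 23, 22]
LF = min(25, 23, 22)
= 22


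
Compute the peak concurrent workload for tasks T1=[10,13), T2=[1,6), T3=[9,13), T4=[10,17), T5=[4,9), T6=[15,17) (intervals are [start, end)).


Check each time point for overlaps:
  t=10: 3 tasks active (T1, T3, T4)
Max concurrent = 3


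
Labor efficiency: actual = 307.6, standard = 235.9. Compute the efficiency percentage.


Efficiency = (actual / standard) × 100
= (307.6 / 235.9) × 100
= 130.4%


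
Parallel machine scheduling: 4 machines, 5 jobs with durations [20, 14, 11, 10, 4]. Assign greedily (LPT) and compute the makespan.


Jobs (LPT sorted): [20, 14, 11, 10, 4]
Machines: 4
  J=20 → Machine 1 (load: 0+20=20)
  J=14 → Machine 2 (load: 0+14=14)
  J=11 → Machine 3 (load: 0+11=11)
  J=10 → Machine 4 (load: 0+10=10)
  J=4 → Machine 4 (load: 10+4=14)
Machine loads: [20, 14, 11, 14]
Makespan = max = 20 time units


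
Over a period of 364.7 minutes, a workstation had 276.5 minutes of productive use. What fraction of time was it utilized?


Utilization = busy / total × 100
= 276.5 / 364.7 × 100
= 75.8%


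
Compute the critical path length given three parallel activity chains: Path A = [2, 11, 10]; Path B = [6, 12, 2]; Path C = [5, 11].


Path A: 2 + 11 + 10 = 23
Path B: 6 + 12 + 2 = 20
Path C: 5 + 11 = 16
Critical path = longest = max(23, 20, 16)
= 23 (Path A)


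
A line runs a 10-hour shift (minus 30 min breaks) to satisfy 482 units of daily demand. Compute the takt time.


Available = 10×60 - 30 = 570 min
Takt time = 570 / 482
= 1.18 min/unit


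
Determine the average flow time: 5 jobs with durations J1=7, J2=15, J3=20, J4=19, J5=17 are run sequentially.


Completion times:
  J1: completes at 7
  J2: completes at 22
  J3: completes at 42
  J4: completes at 61
  J5: completes at 78
Sum = 210
Average = 210/5
= 42.00


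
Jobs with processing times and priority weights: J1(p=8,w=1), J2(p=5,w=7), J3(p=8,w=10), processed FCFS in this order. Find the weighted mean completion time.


Completion times:
  J1: C=8, w×C=1×8=8
  J2: C=13, w×C=7×13=91
  J3: C=21, w×C=10×21=210
Sum w×C = 309
Sum w = 18
Weighted avg = 309/18
= 17.17


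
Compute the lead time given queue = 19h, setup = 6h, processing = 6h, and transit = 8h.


Lead time = queue + setup + processing + transit
= 19 + 6 + 6 + 8
= 39 hours


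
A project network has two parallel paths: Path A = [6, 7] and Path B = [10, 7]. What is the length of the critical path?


Path A: 6 + 7 = 13
Path B: 10 + 7 = 17
Critical path = longest = max(13, 17)
= 17 (Path B)


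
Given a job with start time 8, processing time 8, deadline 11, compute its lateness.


Completion = 8 + 8 = 16
Lateness = C - d = 16 - 11
= 5


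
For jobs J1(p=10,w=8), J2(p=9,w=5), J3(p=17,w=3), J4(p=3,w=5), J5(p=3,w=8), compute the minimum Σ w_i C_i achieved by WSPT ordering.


WSPT order (by p/w): J5 → J4 → J1 → J2 → J3
  J5: C=3, w·C=8×3=24
  J4: C=6, w·C=5×6=30
  J1: C=16, w·C=8×16=128
  J2: C=25, w·C=5×25=125
  J3: C=42, w·C=3×42=126
Σ w·C = 433
= 433


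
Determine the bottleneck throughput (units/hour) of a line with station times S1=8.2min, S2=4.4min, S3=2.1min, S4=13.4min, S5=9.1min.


Bottleneck = longest station time
Station times: [8.2, 4.4, 2.1, 13.4, 9.1]
Max = 13.4 min
Rate = 60 / 13.4
= 4.48 units/hour (bottleneck: 13.4min)


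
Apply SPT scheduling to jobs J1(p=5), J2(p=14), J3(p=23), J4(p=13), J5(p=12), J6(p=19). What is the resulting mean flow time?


SPT order: J1 → J5 → J4 → J2 → J6 → J3
Completion times:
  J1: C=5
  J5: C=17
  J4: C=30
  J2: C=44
  J6: C=63
  J3: C=86
Sum = 245, n = 6
Mean flow = 245/6
= 40.83


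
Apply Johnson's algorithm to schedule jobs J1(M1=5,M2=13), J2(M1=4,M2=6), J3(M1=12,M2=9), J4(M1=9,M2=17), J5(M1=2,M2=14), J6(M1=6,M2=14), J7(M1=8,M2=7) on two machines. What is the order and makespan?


Johnson's rule:
Group 1 (M1≤M2, sort by M1): ['J5', 'J2', 'J1', 'J6', 'J4']
Group 2 (M1>M2, sort desc M2): ['J3', 'J7']
Sequence: J5 → J2 → J1 → J6 → J4 → J3 → J7
Makespan calculation:
  J5: M1 done=2, M2 done=16
  J2: M1 done=6, M2 done=22
  J1: M1 done=11, M2 done=35
  J6: M1 done=17, M2 done=49
  J4: M1 done=26, M2 done=66
  J3: M1 done=38, M2 done=75
  J7: M1 done=46, M2 done=82
= Sequence: J5 → J2 → J1 → J6 → J4 → J3 → J7, Makespan: 82


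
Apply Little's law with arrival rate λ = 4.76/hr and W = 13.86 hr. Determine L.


Little's law: L = λ × W
= 4.76 × 13.86
= 65.97


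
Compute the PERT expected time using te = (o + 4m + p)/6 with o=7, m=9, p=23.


te = (o + 4m + p) / 6
= (7 + 4×9 + 23) / 6
= (7 + 36 + 23) / 6
= 66 / 6
= 11.00


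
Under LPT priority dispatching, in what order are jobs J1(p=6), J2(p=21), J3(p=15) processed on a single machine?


LPT: sort by longest processing time first
  J2: p=21
  J3: p=15
  J1: p=6
Order: J2 → J3 → J1


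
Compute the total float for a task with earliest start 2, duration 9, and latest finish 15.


EF = ES + duration = 2 + 9 = 11
LS = LF - duration = 15 - 9 = 6
Total Float = LF - EF = 15 - 11
(or LS - ES = 6 - 2)
= 4


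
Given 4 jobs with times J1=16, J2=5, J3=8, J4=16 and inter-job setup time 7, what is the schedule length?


Makespan = Σ processing + (n-1) × setup
= (16 + 5 + 8 + 16) + (4-1)×7
= 45 + 21
= 66 time units


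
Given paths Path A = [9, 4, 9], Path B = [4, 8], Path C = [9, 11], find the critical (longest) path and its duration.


Path A: 9 + 4 + 9 = 22
Path B: 4 + 8 = 12
Path C: 9 + 11 = 20
Critical path = longest = max(22, 12, 20)
= 22 (Path A)


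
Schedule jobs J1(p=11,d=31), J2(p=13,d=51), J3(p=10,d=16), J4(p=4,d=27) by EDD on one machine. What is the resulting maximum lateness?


EDD order: J3 → J4 → J1 → J2
Completion and lateness:
  J3: C=10, d=16, L=10-16=-6
  J4: C=14, d=27, L=14-27=-13
  J1: C=25, d=31, L=25-31=-6
  J2: C=38, d=51, L=38-51=-13
Lmax = max(-6, -13, -6, -13)
= -6


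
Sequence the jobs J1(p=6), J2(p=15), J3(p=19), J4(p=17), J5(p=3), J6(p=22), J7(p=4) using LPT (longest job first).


LPT: sort by longest processing time first
  J6: p=22
  J3: p=19
  J4: p=17
  J2: p=15
  J1: p=6
  J7: p=4
  J5: p=3
Order: J6 → J3 → J4 → J2 → J1 → J7 → J5


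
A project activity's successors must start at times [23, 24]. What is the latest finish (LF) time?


LF = min of all successor start times
Successors start at: [23, 24]
LF = min(23, 24)
= 23


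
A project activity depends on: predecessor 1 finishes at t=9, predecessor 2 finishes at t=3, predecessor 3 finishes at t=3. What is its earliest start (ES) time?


ES = max of all predecessor completion times
Predecessors: [9, 3, 3]
ES = max(9, 3, 3)
= 9


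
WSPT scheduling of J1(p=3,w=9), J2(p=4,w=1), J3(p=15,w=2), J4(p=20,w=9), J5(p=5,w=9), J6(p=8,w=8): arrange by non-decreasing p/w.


WSPT (Smith's rule): sort by p/w ascending
  J1: p/w = 3/9 = 0.333
  J5: p/w = 5/9 = 0.556
  J6: p/w = 8/8 = 1.000
  J4: p/w = 20/9 = 2.222
  J2: p/w = 4/1 = 4.000
  J3: p/w = 15/2 = 7.500
Order: J1 → J5 → J6 → J4 → J2 → J3


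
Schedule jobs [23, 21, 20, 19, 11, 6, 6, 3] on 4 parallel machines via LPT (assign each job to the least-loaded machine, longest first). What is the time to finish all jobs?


Jobs (LPT sorted): [23, 21, 20, 19, 11, 6, 6, 3]
Machines: 4
  J=23 → Machine 1 (load: 0+23=23)
  J=21 → Machine 2 (load: 0+21=21)
  J=20 → Machine 3 (load: 0+20=20)
  J=19 → Machine 4 (load: 0+19=19)
  J=11 → Machine 4 (load: 19+11=30)
  J=6 → Machine 3 (load: 20+6=26)
  J=6 → Machine 2 (load: 21+6=27)
  J=3 → Machine 1 (load: 23+3=26)
Machine loads: [26, 27, 26, 30]
Makespan = max = 30 time units


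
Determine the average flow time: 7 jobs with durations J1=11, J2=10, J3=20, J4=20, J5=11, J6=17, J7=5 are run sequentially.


Completion times:
  J1: completes at 11
  J2: completes at 21
  J3: completes at 41
  J4: completes at 61
  J5: completes at 72
  J6: completes at 89
  J7: completes at 94
Sum = 389
Average = 389/7
= 55.57


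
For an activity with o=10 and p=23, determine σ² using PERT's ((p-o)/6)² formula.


σ² = ((p - o) / 6)² = (p - o)² / 36
= (23 - 10)² / 36
= 13² / 36
= 169 / 36
= 4.6944


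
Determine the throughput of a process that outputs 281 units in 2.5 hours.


Throughput = units / time
= 281 / 2.5
= 112.4 units/hour


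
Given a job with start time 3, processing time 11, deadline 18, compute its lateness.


Completion = 3 + 11 = 14
Lateness = C - d = 14 - 18
= -4


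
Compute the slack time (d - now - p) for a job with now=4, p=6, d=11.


Slack = due - current_time - processing
= 11 - 4 - 6
= 1


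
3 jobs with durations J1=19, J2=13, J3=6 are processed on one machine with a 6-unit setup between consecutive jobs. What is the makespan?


Makespan = Σ processing + (n-1) × setup
= (19 + 13 + 6) + (3-1)×6
= 38 + 12
= 50 time units


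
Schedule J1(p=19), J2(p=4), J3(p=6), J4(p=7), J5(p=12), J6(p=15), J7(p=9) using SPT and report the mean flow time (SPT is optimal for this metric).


SPT order: J2 → J3 → J4 → J7 → J5 → J6 → J1
Completion times:
  J2: C=4
  J3: C=10
  J4: C=17
  J7: C=26
  J5: C=38
  J6: C=53
  J1: C=72
Sum = 220, n = 7
Mean flow = 220/7
= 31.43


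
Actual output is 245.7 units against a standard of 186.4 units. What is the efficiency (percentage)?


Efficiency = (actual / standard) × 100
= (245.7 / 186.4) × 100
= 131.8%
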